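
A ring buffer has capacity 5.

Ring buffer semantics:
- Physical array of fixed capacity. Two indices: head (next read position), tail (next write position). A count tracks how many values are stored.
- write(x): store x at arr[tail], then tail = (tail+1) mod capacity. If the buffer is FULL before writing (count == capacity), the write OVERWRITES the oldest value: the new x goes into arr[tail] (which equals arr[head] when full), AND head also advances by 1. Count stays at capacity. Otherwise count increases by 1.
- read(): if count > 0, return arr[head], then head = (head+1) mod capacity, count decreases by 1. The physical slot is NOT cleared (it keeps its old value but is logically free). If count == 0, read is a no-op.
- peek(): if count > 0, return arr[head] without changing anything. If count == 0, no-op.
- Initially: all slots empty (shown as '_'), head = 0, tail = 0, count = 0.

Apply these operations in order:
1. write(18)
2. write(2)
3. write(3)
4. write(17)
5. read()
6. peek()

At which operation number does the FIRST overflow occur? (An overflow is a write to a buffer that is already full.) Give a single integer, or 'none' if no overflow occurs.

Answer: none

Derivation:
After op 1 (write(18)): arr=[18 _ _ _ _] head=0 tail=1 count=1
After op 2 (write(2)): arr=[18 2 _ _ _] head=0 tail=2 count=2
After op 3 (write(3)): arr=[18 2 3 _ _] head=0 tail=3 count=3
After op 4 (write(17)): arr=[18 2 3 17 _] head=0 tail=4 count=4
After op 5 (read()): arr=[18 2 3 17 _] head=1 tail=4 count=3
After op 6 (peek()): arr=[18 2 3 17 _] head=1 tail=4 count=3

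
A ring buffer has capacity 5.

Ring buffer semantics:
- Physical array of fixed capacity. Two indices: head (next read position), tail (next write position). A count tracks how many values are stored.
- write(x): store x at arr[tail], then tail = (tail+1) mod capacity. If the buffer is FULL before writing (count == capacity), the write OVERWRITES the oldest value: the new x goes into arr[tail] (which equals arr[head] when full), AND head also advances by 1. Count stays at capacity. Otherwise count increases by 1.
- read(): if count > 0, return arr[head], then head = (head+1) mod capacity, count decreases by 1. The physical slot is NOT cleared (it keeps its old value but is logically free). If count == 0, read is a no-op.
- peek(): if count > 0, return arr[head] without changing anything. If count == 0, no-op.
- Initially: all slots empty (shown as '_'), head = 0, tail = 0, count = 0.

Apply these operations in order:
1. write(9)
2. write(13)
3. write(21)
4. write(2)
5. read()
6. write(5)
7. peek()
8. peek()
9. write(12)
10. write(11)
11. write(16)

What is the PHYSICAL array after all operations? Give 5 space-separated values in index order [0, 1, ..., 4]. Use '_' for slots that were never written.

After op 1 (write(9)): arr=[9 _ _ _ _] head=0 tail=1 count=1
After op 2 (write(13)): arr=[9 13 _ _ _] head=0 tail=2 count=2
After op 3 (write(21)): arr=[9 13 21 _ _] head=0 tail=3 count=3
After op 4 (write(2)): arr=[9 13 21 2 _] head=0 tail=4 count=4
After op 5 (read()): arr=[9 13 21 2 _] head=1 tail=4 count=3
After op 6 (write(5)): arr=[9 13 21 2 5] head=1 tail=0 count=4
After op 7 (peek()): arr=[9 13 21 2 5] head=1 tail=0 count=4
After op 8 (peek()): arr=[9 13 21 2 5] head=1 tail=0 count=4
After op 9 (write(12)): arr=[12 13 21 2 5] head=1 tail=1 count=5
After op 10 (write(11)): arr=[12 11 21 2 5] head=2 tail=2 count=5
After op 11 (write(16)): arr=[12 11 16 2 5] head=3 tail=3 count=5

Answer: 12 11 16 2 5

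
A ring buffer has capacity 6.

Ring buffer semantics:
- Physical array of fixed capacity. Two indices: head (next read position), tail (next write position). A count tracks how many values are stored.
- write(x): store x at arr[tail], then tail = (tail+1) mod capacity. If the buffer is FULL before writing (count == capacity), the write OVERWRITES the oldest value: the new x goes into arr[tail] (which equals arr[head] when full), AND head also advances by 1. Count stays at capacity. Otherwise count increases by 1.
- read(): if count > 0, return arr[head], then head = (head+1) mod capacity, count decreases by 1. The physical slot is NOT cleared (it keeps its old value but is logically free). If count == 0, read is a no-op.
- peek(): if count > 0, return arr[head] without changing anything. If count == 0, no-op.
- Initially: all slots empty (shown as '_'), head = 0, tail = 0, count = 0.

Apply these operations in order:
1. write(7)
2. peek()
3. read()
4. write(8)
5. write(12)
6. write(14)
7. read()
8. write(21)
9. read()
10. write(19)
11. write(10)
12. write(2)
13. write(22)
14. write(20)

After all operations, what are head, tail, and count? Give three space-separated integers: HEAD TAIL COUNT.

Answer: 4 4 6

Derivation:
After op 1 (write(7)): arr=[7 _ _ _ _ _] head=0 tail=1 count=1
After op 2 (peek()): arr=[7 _ _ _ _ _] head=0 tail=1 count=1
After op 3 (read()): arr=[7 _ _ _ _ _] head=1 tail=1 count=0
After op 4 (write(8)): arr=[7 8 _ _ _ _] head=1 tail=2 count=1
After op 5 (write(12)): arr=[7 8 12 _ _ _] head=1 tail=3 count=2
After op 6 (write(14)): arr=[7 8 12 14 _ _] head=1 tail=4 count=3
After op 7 (read()): arr=[7 8 12 14 _ _] head=2 tail=4 count=2
After op 8 (write(21)): arr=[7 8 12 14 21 _] head=2 tail=5 count=3
After op 9 (read()): arr=[7 8 12 14 21 _] head=3 tail=5 count=2
After op 10 (write(19)): arr=[7 8 12 14 21 19] head=3 tail=0 count=3
After op 11 (write(10)): arr=[10 8 12 14 21 19] head=3 tail=1 count=4
After op 12 (write(2)): arr=[10 2 12 14 21 19] head=3 tail=2 count=5
After op 13 (write(22)): arr=[10 2 22 14 21 19] head=3 tail=3 count=6
After op 14 (write(20)): arr=[10 2 22 20 21 19] head=4 tail=4 count=6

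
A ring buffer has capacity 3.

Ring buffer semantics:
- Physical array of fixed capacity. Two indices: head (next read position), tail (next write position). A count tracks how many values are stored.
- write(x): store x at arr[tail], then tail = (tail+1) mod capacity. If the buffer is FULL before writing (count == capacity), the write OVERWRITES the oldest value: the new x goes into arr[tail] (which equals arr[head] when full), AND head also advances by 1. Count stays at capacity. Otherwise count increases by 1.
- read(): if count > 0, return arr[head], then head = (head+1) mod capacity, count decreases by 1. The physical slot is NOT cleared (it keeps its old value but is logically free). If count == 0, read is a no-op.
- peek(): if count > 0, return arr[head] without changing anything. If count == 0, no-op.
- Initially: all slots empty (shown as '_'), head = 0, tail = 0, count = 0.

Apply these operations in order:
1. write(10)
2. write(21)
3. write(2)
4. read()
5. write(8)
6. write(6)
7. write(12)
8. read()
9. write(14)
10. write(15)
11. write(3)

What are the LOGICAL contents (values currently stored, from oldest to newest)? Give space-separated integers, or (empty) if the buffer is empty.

Answer: 14 15 3

Derivation:
After op 1 (write(10)): arr=[10 _ _] head=0 tail=1 count=1
After op 2 (write(21)): arr=[10 21 _] head=0 tail=2 count=2
After op 3 (write(2)): arr=[10 21 2] head=0 tail=0 count=3
After op 4 (read()): arr=[10 21 2] head=1 tail=0 count=2
After op 5 (write(8)): arr=[8 21 2] head=1 tail=1 count=3
After op 6 (write(6)): arr=[8 6 2] head=2 tail=2 count=3
After op 7 (write(12)): arr=[8 6 12] head=0 tail=0 count=3
After op 8 (read()): arr=[8 6 12] head=1 tail=0 count=2
After op 9 (write(14)): arr=[14 6 12] head=1 tail=1 count=3
After op 10 (write(15)): arr=[14 15 12] head=2 tail=2 count=3
After op 11 (write(3)): arr=[14 15 3] head=0 tail=0 count=3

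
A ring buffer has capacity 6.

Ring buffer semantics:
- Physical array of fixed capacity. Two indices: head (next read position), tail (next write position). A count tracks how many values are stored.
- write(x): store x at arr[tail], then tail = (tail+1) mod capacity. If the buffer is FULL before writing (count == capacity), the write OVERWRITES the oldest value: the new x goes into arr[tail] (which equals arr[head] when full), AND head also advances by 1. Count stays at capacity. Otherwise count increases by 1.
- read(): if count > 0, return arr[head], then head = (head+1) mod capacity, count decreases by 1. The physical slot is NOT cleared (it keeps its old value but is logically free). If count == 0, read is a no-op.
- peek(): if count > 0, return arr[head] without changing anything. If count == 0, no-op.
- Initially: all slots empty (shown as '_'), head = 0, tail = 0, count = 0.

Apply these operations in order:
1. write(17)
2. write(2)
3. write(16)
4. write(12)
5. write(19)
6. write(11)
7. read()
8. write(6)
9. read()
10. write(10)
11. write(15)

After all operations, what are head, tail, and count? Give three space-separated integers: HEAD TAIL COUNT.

Answer: 3 3 6

Derivation:
After op 1 (write(17)): arr=[17 _ _ _ _ _] head=0 tail=1 count=1
After op 2 (write(2)): arr=[17 2 _ _ _ _] head=0 tail=2 count=2
After op 3 (write(16)): arr=[17 2 16 _ _ _] head=0 tail=3 count=3
After op 4 (write(12)): arr=[17 2 16 12 _ _] head=0 tail=4 count=4
After op 5 (write(19)): arr=[17 2 16 12 19 _] head=0 tail=5 count=5
After op 6 (write(11)): arr=[17 2 16 12 19 11] head=0 tail=0 count=6
After op 7 (read()): arr=[17 2 16 12 19 11] head=1 tail=0 count=5
After op 8 (write(6)): arr=[6 2 16 12 19 11] head=1 tail=1 count=6
After op 9 (read()): arr=[6 2 16 12 19 11] head=2 tail=1 count=5
After op 10 (write(10)): arr=[6 10 16 12 19 11] head=2 tail=2 count=6
After op 11 (write(15)): arr=[6 10 15 12 19 11] head=3 tail=3 count=6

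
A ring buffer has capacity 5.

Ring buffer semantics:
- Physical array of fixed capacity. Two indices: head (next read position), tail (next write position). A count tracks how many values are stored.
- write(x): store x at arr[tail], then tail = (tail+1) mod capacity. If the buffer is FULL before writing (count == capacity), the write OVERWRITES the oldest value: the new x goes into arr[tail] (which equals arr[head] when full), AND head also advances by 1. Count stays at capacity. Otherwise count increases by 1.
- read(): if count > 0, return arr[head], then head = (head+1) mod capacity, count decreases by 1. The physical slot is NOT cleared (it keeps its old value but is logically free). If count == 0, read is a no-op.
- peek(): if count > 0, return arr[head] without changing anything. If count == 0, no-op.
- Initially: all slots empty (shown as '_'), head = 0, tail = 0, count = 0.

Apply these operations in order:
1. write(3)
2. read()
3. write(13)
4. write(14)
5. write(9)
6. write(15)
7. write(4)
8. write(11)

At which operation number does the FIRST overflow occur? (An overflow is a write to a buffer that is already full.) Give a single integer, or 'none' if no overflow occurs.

After op 1 (write(3)): arr=[3 _ _ _ _] head=0 tail=1 count=1
After op 2 (read()): arr=[3 _ _ _ _] head=1 tail=1 count=0
After op 3 (write(13)): arr=[3 13 _ _ _] head=1 tail=2 count=1
After op 4 (write(14)): arr=[3 13 14 _ _] head=1 tail=3 count=2
After op 5 (write(9)): arr=[3 13 14 9 _] head=1 tail=4 count=3
After op 6 (write(15)): arr=[3 13 14 9 15] head=1 tail=0 count=4
After op 7 (write(4)): arr=[4 13 14 9 15] head=1 tail=1 count=5
After op 8 (write(11)): arr=[4 11 14 9 15] head=2 tail=2 count=5

Answer: 8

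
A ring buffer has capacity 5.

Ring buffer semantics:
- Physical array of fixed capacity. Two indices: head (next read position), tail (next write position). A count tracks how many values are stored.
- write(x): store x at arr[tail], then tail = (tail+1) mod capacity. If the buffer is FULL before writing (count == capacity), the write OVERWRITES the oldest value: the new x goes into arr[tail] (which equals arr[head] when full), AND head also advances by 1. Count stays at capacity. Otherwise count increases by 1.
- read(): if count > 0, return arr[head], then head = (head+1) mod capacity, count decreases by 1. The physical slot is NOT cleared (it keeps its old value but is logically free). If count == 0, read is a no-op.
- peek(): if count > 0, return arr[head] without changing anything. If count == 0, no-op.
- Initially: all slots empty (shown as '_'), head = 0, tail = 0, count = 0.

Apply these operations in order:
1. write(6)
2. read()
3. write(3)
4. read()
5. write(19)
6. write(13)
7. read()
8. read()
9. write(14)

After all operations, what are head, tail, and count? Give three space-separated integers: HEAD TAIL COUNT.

Answer: 4 0 1

Derivation:
After op 1 (write(6)): arr=[6 _ _ _ _] head=0 tail=1 count=1
After op 2 (read()): arr=[6 _ _ _ _] head=1 tail=1 count=0
After op 3 (write(3)): arr=[6 3 _ _ _] head=1 tail=2 count=1
After op 4 (read()): arr=[6 3 _ _ _] head=2 tail=2 count=0
After op 5 (write(19)): arr=[6 3 19 _ _] head=2 tail=3 count=1
After op 6 (write(13)): arr=[6 3 19 13 _] head=2 tail=4 count=2
After op 7 (read()): arr=[6 3 19 13 _] head=3 tail=4 count=1
After op 8 (read()): arr=[6 3 19 13 _] head=4 tail=4 count=0
After op 9 (write(14)): arr=[6 3 19 13 14] head=4 tail=0 count=1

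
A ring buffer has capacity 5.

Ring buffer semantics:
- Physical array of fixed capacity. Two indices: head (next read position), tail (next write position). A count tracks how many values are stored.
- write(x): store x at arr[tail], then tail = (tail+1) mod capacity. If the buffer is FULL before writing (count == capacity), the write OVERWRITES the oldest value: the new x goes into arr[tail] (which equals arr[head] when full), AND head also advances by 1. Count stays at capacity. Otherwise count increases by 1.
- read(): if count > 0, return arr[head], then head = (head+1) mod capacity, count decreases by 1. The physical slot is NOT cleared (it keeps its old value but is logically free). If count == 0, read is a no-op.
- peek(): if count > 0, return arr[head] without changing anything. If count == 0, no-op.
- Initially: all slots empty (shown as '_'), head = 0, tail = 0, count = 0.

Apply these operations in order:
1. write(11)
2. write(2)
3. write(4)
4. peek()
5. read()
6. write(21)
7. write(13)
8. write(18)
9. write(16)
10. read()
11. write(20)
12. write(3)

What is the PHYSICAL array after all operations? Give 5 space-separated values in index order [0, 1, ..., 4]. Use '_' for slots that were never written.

After op 1 (write(11)): arr=[11 _ _ _ _] head=0 tail=1 count=1
After op 2 (write(2)): arr=[11 2 _ _ _] head=0 tail=2 count=2
After op 3 (write(4)): arr=[11 2 4 _ _] head=0 tail=3 count=3
After op 4 (peek()): arr=[11 2 4 _ _] head=0 tail=3 count=3
After op 5 (read()): arr=[11 2 4 _ _] head=1 tail=3 count=2
After op 6 (write(21)): arr=[11 2 4 21 _] head=1 tail=4 count=3
After op 7 (write(13)): arr=[11 2 4 21 13] head=1 tail=0 count=4
After op 8 (write(18)): arr=[18 2 4 21 13] head=1 tail=1 count=5
After op 9 (write(16)): arr=[18 16 4 21 13] head=2 tail=2 count=5
After op 10 (read()): arr=[18 16 4 21 13] head=3 tail=2 count=4
After op 11 (write(20)): arr=[18 16 20 21 13] head=3 tail=3 count=5
After op 12 (write(3)): arr=[18 16 20 3 13] head=4 tail=4 count=5

Answer: 18 16 20 3 13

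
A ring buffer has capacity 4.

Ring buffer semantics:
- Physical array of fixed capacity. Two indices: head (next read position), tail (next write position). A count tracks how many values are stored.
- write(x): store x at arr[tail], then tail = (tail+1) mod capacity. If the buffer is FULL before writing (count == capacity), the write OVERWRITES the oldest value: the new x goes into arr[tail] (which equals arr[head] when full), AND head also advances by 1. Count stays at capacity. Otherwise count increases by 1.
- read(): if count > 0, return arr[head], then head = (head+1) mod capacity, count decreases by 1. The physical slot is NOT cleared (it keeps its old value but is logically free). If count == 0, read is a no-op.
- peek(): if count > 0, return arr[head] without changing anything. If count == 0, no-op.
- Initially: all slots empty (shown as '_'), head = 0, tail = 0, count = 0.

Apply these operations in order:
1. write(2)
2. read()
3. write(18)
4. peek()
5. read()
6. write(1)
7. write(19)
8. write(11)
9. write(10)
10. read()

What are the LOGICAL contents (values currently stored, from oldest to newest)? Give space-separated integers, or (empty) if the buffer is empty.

Answer: 19 11 10

Derivation:
After op 1 (write(2)): arr=[2 _ _ _] head=0 tail=1 count=1
After op 2 (read()): arr=[2 _ _ _] head=1 tail=1 count=0
After op 3 (write(18)): arr=[2 18 _ _] head=1 tail=2 count=1
After op 4 (peek()): arr=[2 18 _ _] head=1 tail=2 count=1
After op 5 (read()): arr=[2 18 _ _] head=2 tail=2 count=0
After op 6 (write(1)): arr=[2 18 1 _] head=2 tail=3 count=1
After op 7 (write(19)): arr=[2 18 1 19] head=2 tail=0 count=2
After op 8 (write(11)): arr=[11 18 1 19] head=2 tail=1 count=3
After op 9 (write(10)): arr=[11 10 1 19] head=2 tail=2 count=4
After op 10 (read()): arr=[11 10 1 19] head=3 tail=2 count=3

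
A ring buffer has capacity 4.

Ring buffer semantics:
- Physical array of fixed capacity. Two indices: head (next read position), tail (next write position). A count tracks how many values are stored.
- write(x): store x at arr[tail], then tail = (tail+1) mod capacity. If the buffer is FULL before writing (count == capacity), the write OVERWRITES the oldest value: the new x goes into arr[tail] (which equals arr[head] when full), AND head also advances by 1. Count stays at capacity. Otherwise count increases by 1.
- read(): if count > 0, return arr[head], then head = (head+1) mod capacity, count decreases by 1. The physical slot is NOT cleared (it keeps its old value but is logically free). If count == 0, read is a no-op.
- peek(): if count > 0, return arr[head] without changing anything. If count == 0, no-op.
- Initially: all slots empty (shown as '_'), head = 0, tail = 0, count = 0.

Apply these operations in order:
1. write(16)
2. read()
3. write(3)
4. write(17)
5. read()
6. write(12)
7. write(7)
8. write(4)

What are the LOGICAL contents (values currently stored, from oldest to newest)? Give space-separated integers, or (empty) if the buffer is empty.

Answer: 17 12 7 4

Derivation:
After op 1 (write(16)): arr=[16 _ _ _] head=0 tail=1 count=1
After op 2 (read()): arr=[16 _ _ _] head=1 tail=1 count=0
After op 3 (write(3)): arr=[16 3 _ _] head=1 tail=2 count=1
After op 4 (write(17)): arr=[16 3 17 _] head=1 tail=3 count=2
After op 5 (read()): arr=[16 3 17 _] head=2 tail=3 count=1
After op 6 (write(12)): arr=[16 3 17 12] head=2 tail=0 count=2
After op 7 (write(7)): arr=[7 3 17 12] head=2 tail=1 count=3
After op 8 (write(4)): arr=[7 4 17 12] head=2 tail=2 count=4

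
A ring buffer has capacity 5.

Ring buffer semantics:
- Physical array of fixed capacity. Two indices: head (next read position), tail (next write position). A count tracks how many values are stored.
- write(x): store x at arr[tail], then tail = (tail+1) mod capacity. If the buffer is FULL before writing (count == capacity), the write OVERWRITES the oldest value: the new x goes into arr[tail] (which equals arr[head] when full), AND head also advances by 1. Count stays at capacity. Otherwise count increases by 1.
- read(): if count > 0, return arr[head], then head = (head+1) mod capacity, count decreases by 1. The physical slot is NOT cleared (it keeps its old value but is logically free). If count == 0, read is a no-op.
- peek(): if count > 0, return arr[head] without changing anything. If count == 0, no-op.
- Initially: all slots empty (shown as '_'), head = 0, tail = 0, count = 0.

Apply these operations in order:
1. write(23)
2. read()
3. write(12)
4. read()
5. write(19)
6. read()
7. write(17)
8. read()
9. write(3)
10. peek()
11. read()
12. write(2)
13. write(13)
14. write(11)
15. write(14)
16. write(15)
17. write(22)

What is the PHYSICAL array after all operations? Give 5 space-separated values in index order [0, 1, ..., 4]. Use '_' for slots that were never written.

Answer: 22 13 11 14 15

Derivation:
After op 1 (write(23)): arr=[23 _ _ _ _] head=0 tail=1 count=1
After op 2 (read()): arr=[23 _ _ _ _] head=1 tail=1 count=0
After op 3 (write(12)): arr=[23 12 _ _ _] head=1 tail=2 count=1
After op 4 (read()): arr=[23 12 _ _ _] head=2 tail=2 count=0
After op 5 (write(19)): arr=[23 12 19 _ _] head=2 tail=3 count=1
After op 6 (read()): arr=[23 12 19 _ _] head=3 tail=3 count=0
After op 7 (write(17)): arr=[23 12 19 17 _] head=3 tail=4 count=1
After op 8 (read()): arr=[23 12 19 17 _] head=4 tail=4 count=0
After op 9 (write(3)): arr=[23 12 19 17 3] head=4 tail=0 count=1
After op 10 (peek()): arr=[23 12 19 17 3] head=4 tail=0 count=1
After op 11 (read()): arr=[23 12 19 17 3] head=0 tail=0 count=0
After op 12 (write(2)): arr=[2 12 19 17 3] head=0 tail=1 count=1
After op 13 (write(13)): arr=[2 13 19 17 3] head=0 tail=2 count=2
After op 14 (write(11)): arr=[2 13 11 17 3] head=0 tail=3 count=3
After op 15 (write(14)): arr=[2 13 11 14 3] head=0 tail=4 count=4
After op 16 (write(15)): arr=[2 13 11 14 15] head=0 tail=0 count=5
After op 17 (write(22)): arr=[22 13 11 14 15] head=1 tail=1 count=5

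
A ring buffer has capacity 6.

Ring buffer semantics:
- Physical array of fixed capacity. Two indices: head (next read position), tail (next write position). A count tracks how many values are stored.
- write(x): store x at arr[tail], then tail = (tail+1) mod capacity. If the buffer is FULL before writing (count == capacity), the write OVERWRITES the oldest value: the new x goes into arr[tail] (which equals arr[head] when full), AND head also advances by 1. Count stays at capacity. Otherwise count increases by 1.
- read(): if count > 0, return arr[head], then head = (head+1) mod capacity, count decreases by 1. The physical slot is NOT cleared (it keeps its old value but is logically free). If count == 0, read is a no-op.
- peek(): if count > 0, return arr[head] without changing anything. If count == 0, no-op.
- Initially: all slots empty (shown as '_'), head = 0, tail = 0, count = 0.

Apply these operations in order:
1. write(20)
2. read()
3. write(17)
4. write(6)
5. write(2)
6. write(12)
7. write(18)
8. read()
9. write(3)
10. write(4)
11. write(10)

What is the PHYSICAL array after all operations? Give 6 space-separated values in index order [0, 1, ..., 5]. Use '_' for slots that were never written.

Answer: 3 4 10 2 12 18

Derivation:
After op 1 (write(20)): arr=[20 _ _ _ _ _] head=0 tail=1 count=1
After op 2 (read()): arr=[20 _ _ _ _ _] head=1 tail=1 count=0
After op 3 (write(17)): arr=[20 17 _ _ _ _] head=1 tail=2 count=1
After op 4 (write(6)): arr=[20 17 6 _ _ _] head=1 tail=3 count=2
After op 5 (write(2)): arr=[20 17 6 2 _ _] head=1 tail=4 count=3
After op 6 (write(12)): arr=[20 17 6 2 12 _] head=1 tail=5 count=4
After op 7 (write(18)): arr=[20 17 6 2 12 18] head=1 tail=0 count=5
After op 8 (read()): arr=[20 17 6 2 12 18] head=2 tail=0 count=4
After op 9 (write(3)): arr=[3 17 6 2 12 18] head=2 tail=1 count=5
After op 10 (write(4)): arr=[3 4 6 2 12 18] head=2 tail=2 count=6
After op 11 (write(10)): arr=[3 4 10 2 12 18] head=3 tail=3 count=6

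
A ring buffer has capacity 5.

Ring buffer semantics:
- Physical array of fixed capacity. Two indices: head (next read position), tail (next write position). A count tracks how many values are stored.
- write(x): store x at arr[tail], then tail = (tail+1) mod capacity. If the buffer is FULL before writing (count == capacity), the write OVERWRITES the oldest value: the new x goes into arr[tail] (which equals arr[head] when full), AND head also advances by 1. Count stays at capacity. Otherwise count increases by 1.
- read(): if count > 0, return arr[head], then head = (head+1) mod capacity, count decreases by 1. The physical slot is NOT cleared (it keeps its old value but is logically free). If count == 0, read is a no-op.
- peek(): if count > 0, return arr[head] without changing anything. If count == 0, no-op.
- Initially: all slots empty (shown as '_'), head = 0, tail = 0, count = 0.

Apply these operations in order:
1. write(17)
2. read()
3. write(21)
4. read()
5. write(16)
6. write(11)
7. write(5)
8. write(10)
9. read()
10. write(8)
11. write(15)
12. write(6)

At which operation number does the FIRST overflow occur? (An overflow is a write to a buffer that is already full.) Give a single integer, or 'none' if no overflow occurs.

Answer: 12

Derivation:
After op 1 (write(17)): arr=[17 _ _ _ _] head=0 tail=1 count=1
After op 2 (read()): arr=[17 _ _ _ _] head=1 tail=1 count=0
After op 3 (write(21)): arr=[17 21 _ _ _] head=1 tail=2 count=1
After op 4 (read()): arr=[17 21 _ _ _] head=2 tail=2 count=0
After op 5 (write(16)): arr=[17 21 16 _ _] head=2 tail=3 count=1
After op 6 (write(11)): arr=[17 21 16 11 _] head=2 tail=4 count=2
After op 7 (write(5)): arr=[17 21 16 11 5] head=2 tail=0 count=3
After op 8 (write(10)): arr=[10 21 16 11 5] head=2 tail=1 count=4
After op 9 (read()): arr=[10 21 16 11 5] head=3 tail=1 count=3
After op 10 (write(8)): arr=[10 8 16 11 5] head=3 tail=2 count=4
After op 11 (write(15)): arr=[10 8 15 11 5] head=3 tail=3 count=5
After op 12 (write(6)): arr=[10 8 15 6 5] head=4 tail=4 count=5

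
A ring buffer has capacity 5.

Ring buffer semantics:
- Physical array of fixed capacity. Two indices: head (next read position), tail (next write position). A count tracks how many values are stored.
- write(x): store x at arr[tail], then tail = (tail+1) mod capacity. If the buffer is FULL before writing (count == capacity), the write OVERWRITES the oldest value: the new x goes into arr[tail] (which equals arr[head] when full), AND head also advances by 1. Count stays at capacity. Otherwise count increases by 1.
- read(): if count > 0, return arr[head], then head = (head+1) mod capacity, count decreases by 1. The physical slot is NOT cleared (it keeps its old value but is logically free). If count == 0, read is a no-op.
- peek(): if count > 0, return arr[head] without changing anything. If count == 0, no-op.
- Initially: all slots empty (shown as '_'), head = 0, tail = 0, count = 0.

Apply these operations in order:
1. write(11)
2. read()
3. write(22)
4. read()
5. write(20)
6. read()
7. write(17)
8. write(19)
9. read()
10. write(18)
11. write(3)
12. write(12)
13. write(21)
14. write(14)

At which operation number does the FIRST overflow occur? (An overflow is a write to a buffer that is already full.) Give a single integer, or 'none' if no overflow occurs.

After op 1 (write(11)): arr=[11 _ _ _ _] head=0 tail=1 count=1
After op 2 (read()): arr=[11 _ _ _ _] head=1 tail=1 count=0
After op 3 (write(22)): arr=[11 22 _ _ _] head=1 tail=2 count=1
After op 4 (read()): arr=[11 22 _ _ _] head=2 tail=2 count=0
After op 5 (write(20)): arr=[11 22 20 _ _] head=2 tail=3 count=1
After op 6 (read()): arr=[11 22 20 _ _] head=3 tail=3 count=0
After op 7 (write(17)): arr=[11 22 20 17 _] head=3 tail=4 count=1
After op 8 (write(19)): arr=[11 22 20 17 19] head=3 tail=0 count=2
After op 9 (read()): arr=[11 22 20 17 19] head=4 tail=0 count=1
After op 10 (write(18)): arr=[18 22 20 17 19] head=4 tail=1 count=2
After op 11 (write(3)): arr=[18 3 20 17 19] head=4 tail=2 count=3
After op 12 (write(12)): arr=[18 3 12 17 19] head=4 tail=3 count=4
After op 13 (write(21)): arr=[18 3 12 21 19] head=4 tail=4 count=5
After op 14 (write(14)): arr=[18 3 12 21 14] head=0 tail=0 count=5

Answer: 14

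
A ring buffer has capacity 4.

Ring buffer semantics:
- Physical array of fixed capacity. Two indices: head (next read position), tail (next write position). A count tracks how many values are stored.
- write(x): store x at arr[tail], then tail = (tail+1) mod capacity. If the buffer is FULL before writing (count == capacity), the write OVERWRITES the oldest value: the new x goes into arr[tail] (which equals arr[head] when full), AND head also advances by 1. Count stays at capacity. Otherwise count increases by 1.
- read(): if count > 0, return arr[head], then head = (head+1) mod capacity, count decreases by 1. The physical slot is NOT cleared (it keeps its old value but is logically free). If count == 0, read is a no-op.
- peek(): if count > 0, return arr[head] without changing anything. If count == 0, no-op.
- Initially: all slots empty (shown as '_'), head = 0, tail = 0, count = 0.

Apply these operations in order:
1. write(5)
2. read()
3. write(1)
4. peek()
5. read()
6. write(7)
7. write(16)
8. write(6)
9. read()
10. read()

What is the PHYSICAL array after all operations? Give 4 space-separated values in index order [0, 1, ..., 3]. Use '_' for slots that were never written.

After op 1 (write(5)): arr=[5 _ _ _] head=0 tail=1 count=1
After op 2 (read()): arr=[5 _ _ _] head=1 tail=1 count=0
After op 3 (write(1)): arr=[5 1 _ _] head=1 tail=2 count=1
After op 4 (peek()): arr=[5 1 _ _] head=1 tail=2 count=1
After op 5 (read()): arr=[5 1 _ _] head=2 tail=2 count=0
After op 6 (write(7)): arr=[5 1 7 _] head=2 tail=3 count=1
After op 7 (write(16)): arr=[5 1 7 16] head=2 tail=0 count=2
After op 8 (write(6)): arr=[6 1 7 16] head=2 tail=1 count=3
After op 9 (read()): arr=[6 1 7 16] head=3 tail=1 count=2
After op 10 (read()): arr=[6 1 7 16] head=0 tail=1 count=1

Answer: 6 1 7 16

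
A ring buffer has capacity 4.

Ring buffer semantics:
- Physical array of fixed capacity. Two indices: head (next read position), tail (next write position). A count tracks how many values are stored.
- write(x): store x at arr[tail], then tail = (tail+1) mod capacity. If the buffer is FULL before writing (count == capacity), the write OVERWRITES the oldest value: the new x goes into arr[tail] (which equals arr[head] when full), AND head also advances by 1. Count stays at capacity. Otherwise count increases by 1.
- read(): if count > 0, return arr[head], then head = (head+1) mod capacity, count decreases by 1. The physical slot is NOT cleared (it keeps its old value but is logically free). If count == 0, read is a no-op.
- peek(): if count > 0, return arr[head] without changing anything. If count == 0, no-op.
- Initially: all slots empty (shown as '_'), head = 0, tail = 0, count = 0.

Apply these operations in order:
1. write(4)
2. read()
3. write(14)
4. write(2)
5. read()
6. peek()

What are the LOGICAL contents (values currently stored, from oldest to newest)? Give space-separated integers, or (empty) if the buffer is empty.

After op 1 (write(4)): arr=[4 _ _ _] head=0 tail=1 count=1
After op 2 (read()): arr=[4 _ _ _] head=1 tail=1 count=0
After op 3 (write(14)): arr=[4 14 _ _] head=1 tail=2 count=1
After op 4 (write(2)): arr=[4 14 2 _] head=1 tail=3 count=2
After op 5 (read()): arr=[4 14 2 _] head=2 tail=3 count=1
After op 6 (peek()): arr=[4 14 2 _] head=2 tail=3 count=1

Answer: 2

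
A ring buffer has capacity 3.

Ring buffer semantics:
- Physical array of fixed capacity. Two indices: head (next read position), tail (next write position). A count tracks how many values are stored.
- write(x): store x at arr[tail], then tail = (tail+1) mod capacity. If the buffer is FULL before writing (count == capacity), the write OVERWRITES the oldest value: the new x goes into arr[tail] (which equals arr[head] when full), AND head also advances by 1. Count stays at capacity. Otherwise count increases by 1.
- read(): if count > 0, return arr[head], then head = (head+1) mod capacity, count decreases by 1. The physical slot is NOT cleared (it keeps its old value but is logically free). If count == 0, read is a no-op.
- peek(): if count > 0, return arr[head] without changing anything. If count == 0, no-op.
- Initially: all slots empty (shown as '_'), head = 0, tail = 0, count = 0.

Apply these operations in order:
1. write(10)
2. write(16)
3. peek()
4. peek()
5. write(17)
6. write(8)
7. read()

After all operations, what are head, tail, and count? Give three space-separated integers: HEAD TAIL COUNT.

After op 1 (write(10)): arr=[10 _ _] head=0 tail=1 count=1
After op 2 (write(16)): arr=[10 16 _] head=0 tail=2 count=2
After op 3 (peek()): arr=[10 16 _] head=0 tail=2 count=2
After op 4 (peek()): arr=[10 16 _] head=0 tail=2 count=2
After op 5 (write(17)): arr=[10 16 17] head=0 tail=0 count=3
After op 6 (write(8)): arr=[8 16 17] head=1 tail=1 count=3
After op 7 (read()): arr=[8 16 17] head=2 tail=1 count=2

Answer: 2 1 2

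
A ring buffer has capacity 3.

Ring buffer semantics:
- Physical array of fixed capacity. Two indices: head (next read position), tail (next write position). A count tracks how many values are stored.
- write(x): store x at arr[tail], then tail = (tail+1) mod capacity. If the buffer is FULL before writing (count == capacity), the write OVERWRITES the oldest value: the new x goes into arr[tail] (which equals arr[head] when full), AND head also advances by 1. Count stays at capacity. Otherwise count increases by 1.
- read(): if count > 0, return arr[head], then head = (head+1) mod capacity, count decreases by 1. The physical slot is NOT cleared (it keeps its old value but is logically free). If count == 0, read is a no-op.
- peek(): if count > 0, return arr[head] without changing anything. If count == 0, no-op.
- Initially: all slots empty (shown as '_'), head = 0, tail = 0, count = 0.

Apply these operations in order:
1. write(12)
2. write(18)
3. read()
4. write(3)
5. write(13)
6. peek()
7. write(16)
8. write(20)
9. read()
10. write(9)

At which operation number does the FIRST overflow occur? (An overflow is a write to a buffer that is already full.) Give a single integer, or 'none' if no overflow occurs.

After op 1 (write(12)): arr=[12 _ _] head=0 tail=1 count=1
After op 2 (write(18)): arr=[12 18 _] head=0 tail=2 count=2
After op 3 (read()): arr=[12 18 _] head=1 tail=2 count=1
After op 4 (write(3)): arr=[12 18 3] head=1 tail=0 count=2
After op 5 (write(13)): arr=[13 18 3] head=1 tail=1 count=3
After op 6 (peek()): arr=[13 18 3] head=1 tail=1 count=3
After op 7 (write(16)): arr=[13 16 3] head=2 tail=2 count=3
After op 8 (write(20)): arr=[13 16 20] head=0 tail=0 count=3
After op 9 (read()): arr=[13 16 20] head=1 tail=0 count=2
After op 10 (write(9)): arr=[9 16 20] head=1 tail=1 count=3

Answer: 7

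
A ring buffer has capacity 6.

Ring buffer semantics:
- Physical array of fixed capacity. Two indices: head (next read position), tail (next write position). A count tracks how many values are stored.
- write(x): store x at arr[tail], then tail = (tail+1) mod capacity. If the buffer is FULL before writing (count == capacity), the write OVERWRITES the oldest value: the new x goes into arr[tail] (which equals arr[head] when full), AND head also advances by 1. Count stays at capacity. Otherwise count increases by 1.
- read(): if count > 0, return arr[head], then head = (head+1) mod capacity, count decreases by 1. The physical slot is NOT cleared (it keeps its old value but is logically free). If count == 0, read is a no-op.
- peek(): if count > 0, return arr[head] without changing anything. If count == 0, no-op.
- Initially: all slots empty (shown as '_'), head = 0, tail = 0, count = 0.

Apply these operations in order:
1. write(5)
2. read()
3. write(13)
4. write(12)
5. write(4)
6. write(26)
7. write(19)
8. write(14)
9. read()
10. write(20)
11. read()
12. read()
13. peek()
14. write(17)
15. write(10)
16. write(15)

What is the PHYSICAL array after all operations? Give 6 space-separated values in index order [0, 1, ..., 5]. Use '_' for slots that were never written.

Answer: 14 20 17 10 15 19

Derivation:
After op 1 (write(5)): arr=[5 _ _ _ _ _] head=0 tail=1 count=1
After op 2 (read()): arr=[5 _ _ _ _ _] head=1 tail=1 count=0
After op 3 (write(13)): arr=[5 13 _ _ _ _] head=1 tail=2 count=1
After op 4 (write(12)): arr=[5 13 12 _ _ _] head=1 tail=3 count=2
After op 5 (write(4)): arr=[5 13 12 4 _ _] head=1 tail=4 count=3
After op 6 (write(26)): arr=[5 13 12 4 26 _] head=1 tail=5 count=4
After op 7 (write(19)): arr=[5 13 12 4 26 19] head=1 tail=0 count=5
After op 8 (write(14)): arr=[14 13 12 4 26 19] head=1 tail=1 count=6
After op 9 (read()): arr=[14 13 12 4 26 19] head=2 tail=1 count=5
After op 10 (write(20)): arr=[14 20 12 4 26 19] head=2 tail=2 count=6
After op 11 (read()): arr=[14 20 12 4 26 19] head=3 tail=2 count=5
After op 12 (read()): arr=[14 20 12 4 26 19] head=4 tail=2 count=4
After op 13 (peek()): arr=[14 20 12 4 26 19] head=4 tail=2 count=4
After op 14 (write(17)): arr=[14 20 17 4 26 19] head=4 tail=3 count=5
After op 15 (write(10)): arr=[14 20 17 10 26 19] head=4 tail=4 count=6
After op 16 (write(15)): arr=[14 20 17 10 15 19] head=5 tail=5 count=6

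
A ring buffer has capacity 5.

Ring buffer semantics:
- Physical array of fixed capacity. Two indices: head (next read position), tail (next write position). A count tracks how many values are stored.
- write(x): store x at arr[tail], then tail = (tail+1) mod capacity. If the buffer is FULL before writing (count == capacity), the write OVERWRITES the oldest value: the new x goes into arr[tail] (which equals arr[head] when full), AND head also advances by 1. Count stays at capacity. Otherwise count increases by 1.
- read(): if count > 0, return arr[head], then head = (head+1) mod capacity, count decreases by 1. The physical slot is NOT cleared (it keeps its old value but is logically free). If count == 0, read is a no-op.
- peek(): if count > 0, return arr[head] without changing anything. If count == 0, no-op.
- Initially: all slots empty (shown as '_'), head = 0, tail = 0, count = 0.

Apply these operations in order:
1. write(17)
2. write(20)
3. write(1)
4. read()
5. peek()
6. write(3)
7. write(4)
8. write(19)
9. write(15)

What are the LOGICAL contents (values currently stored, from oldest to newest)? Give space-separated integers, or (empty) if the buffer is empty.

Answer: 1 3 4 19 15

Derivation:
After op 1 (write(17)): arr=[17 _ _ _ _] head=0 tail=1 count=1
After op 2 (write(20)): arr=[17 20 _ _ _] head=0 tail=2 count=2
After op 3 (write(1)): arr=[17 20 1 _ _] head=0 tail=3 count=3
After op 4 (read()): arr=[17 20 1 _ _] head=1 tail=3 count=2
After op 5 (peek()): arr=[17 20 1 _ _] head=1 tail=3 count=2
After op 6 (write(3)): arr=[17 20 1 3 _] head=1 tail=4 count=3
After op 7 (write(4)): arr=[17 20 1 3 4] head=1 tail=0 count=4
After op 8 (write(19)): arr=[19 20 1 3 4] head=1 tail=1 count=5
After op 9 (write(15)): arr=[19 15 1 3 4] head=2 tail=2 count=5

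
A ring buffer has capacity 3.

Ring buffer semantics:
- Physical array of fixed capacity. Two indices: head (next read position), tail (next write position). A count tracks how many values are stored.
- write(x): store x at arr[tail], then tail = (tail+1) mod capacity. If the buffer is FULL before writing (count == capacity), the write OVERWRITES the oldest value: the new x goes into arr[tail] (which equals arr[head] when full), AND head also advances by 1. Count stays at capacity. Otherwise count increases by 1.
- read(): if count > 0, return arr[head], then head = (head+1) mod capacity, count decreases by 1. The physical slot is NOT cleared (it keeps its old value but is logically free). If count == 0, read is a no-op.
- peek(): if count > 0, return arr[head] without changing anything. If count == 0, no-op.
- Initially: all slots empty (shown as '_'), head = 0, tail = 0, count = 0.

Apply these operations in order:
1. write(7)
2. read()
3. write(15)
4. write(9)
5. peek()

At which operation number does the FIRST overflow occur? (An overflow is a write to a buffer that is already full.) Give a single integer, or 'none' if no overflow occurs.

Answer: none

Derivation:
After op 1 (write(7)): arr=[7 _ _] head=0 tail=1 count=1
After op 2 (read()): arr=[7 _ _] head=1 tail=1 count=0
After op 3 (write(15)): arr=[7 15 _] head=1 tail=2 count=1
After op 4 (write(9)): arr=[7 15 9] head=1 tail=0 count=2
After op 5 (peek()): arr=[7 15 9] head=1 tail=0 count=2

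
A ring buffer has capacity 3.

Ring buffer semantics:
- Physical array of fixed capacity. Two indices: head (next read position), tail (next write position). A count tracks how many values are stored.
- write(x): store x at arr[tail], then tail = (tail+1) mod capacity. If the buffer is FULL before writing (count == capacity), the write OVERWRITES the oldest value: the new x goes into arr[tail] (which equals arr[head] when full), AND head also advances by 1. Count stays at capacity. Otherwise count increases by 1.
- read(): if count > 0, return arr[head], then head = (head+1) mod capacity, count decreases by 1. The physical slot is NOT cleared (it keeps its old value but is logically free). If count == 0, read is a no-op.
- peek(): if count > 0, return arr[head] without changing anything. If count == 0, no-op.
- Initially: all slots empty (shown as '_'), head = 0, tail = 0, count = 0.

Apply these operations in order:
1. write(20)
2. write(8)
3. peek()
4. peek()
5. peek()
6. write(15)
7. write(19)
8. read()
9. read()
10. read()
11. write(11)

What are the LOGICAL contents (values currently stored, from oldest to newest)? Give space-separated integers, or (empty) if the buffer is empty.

Answer: 11

Derivation:
After op 1 (write(20)): arr=[20 _ _] head=0 tail=1 count=1
After op 2 (write(8)): arr=[20 8 _] head=0 tail=2 count=2
After op 3 (peek()): arr=[20 8 _] head=0 tail=2 count=2
After op 4 (peek()): arr=[20 8 _] head=0 tail=2 count=2
After op 5 (peek()): arr=[20 8 _] head=0 tail=2 count=2
After op 6 (write(15)): arr=[20 8 15] head=0 tail=0 count=3
After op 7 (write(19)): arr=[19 8 15] head=1 tail=1 count=3
After op 8 (read()): arr=[19 8 15] head=2 tail=1 count=2
After op 9 (read()): arr=[19 8 15] head=0 tail=1 count=1
After op 10 (read()): arr=[19 8 15] head=1 tail=1 count=0
After op 11 (write(11)): arr=[19 11 15] head=1 tail=2 count=1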